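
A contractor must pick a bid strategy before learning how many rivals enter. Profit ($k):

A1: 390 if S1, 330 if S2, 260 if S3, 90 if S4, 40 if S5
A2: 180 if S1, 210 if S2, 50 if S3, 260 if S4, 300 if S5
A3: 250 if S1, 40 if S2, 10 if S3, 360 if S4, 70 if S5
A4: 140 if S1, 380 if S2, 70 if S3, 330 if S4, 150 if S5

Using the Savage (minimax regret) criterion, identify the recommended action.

A2

Column bests: S1=390, S2=380, S3=260, S4=360, S5=300.
A1 regrets: 0, 50, 0, 270, 260 → max 270
A2 regrets: 210, 170, 210, 100, 0 → max 210
A3 regrets: 140, 340, 250, 0, 230 → max 340
A4 regrets: 250, 0, 190, 30, 150 → max 250
Smallest max regret = 210 → A2.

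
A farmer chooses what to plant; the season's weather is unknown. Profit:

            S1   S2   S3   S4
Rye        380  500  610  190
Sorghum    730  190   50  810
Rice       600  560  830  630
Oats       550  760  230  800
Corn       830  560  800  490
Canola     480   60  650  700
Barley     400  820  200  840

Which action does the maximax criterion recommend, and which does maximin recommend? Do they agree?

maximax → Barley; maximin → Rice (disagree)

Row maxima: Rye=610, Sorghum=810, Rice=830, Oats=800, Corn=830, Canola=700, Barley=840
Best best-case = 840 → Barley.
Row minima: Rye=190, Sorghum=50, Rice=560, Oats=230, Corn=490, Canola=60, Barley=200
Best worst-case = 560 → Rice.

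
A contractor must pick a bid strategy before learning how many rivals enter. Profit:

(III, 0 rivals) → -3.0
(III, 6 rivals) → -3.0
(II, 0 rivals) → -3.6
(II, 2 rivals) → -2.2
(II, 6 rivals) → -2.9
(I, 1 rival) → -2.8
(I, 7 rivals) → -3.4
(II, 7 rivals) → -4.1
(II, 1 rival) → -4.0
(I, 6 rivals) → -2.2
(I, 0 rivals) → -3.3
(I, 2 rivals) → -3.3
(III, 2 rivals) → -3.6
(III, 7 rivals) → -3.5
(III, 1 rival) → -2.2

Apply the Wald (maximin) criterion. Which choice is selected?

I

Row minima: I=-3.4, II=-4.1, III=-3.6
Best worst-case = -3.4 → I.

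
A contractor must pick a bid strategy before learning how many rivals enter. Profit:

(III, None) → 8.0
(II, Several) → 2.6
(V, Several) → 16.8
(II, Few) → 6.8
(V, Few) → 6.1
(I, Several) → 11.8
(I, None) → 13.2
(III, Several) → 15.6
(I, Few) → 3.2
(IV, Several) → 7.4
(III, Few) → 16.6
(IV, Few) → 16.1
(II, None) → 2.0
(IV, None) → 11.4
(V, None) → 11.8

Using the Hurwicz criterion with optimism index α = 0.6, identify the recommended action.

I: 0.6·13.2 + 0.4·3.2 = 9.2
II: 0.6·6.8 + 0.4·2.0 = 4.88
III: 0.6·16.6 + 0.4·8.0 = 13.16
IV: 0.6·16.1 + 0.4·7.4 = 12.62
V: 0.6·16.8 + 0.4·6.1 = 12.52
Highest Hurwicz score = 13.16 → III.

III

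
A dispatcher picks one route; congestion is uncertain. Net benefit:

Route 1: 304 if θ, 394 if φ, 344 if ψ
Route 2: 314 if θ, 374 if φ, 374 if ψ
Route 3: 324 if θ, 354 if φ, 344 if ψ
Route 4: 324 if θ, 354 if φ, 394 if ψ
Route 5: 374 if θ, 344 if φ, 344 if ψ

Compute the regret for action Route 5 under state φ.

50

Best payoff under φ is 394.
Regret = 394 − 344 = 50.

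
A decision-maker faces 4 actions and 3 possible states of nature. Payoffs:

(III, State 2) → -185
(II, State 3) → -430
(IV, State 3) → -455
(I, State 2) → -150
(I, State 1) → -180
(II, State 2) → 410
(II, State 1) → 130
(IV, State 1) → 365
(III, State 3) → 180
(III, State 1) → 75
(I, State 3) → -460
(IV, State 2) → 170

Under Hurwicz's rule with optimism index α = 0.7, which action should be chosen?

II

I: 0.7·(-150) + 0.3·(-460) = -243
II: 0.7·410 + 0.3·(-430) = 158
III: 0.7·180 + 0.3·(-185) = 70.5
IV: 0.7·365 + 0.3·(-455) = 119
Highest Hurwicz score = 158 → II.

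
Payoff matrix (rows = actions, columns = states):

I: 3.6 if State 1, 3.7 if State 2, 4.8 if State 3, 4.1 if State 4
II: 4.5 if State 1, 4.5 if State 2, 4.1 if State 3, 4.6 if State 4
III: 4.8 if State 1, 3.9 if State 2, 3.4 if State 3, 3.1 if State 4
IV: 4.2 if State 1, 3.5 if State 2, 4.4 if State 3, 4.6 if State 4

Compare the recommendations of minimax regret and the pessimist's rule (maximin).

Column bests: State 1=4.8, State 2=4.5, State 3=4.8, State 4=4.6.
I regrets: 1.2, 0.8, 0.0, 0.5 → max 1.2
II regrets: 0.3, 0.0, 0.7, 0.0 → max 0.7
III regrets: 0.0, 0.6, 1.4, 1.5 → max 1.5
IV regrets: 0.6, 1.0, 0.4, 0.0 → max 1.0
Smallest max regret = 0.7 → II.
Row minima: I=3.6, II=4.1, III=3.1, IV=3.5
Best worst-case = 4.1 → II.

minimax regret → II; maximin → II (agree)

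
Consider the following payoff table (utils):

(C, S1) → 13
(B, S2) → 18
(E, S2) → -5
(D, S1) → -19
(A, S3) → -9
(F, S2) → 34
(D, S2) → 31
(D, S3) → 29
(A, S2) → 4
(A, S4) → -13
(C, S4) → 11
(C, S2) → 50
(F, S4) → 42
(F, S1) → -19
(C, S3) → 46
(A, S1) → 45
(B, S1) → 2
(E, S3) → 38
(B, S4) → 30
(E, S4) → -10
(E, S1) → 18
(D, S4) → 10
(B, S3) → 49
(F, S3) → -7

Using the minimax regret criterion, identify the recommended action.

Column bests: S1=45, S2=50, S3=49, S4=42.
A regrets: 0, 46, 58, 55 → max 58
B regrets: 43, 32, 0, 12 → max 43
C regrets: 32, 0, 3, 31 → max 32
D regrets: 64, 19, 20, 32 → max 64
E regrets: 27, 55, 11, 52 → max 55
F regrets: 64, 16, 56, 0 → max 64
Smallest max regret = 32 → C.

C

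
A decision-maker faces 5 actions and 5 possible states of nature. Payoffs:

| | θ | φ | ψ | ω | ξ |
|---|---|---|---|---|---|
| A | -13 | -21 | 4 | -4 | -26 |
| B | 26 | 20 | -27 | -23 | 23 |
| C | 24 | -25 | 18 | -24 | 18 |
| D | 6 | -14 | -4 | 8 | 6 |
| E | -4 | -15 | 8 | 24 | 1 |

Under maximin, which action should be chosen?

D

Row minima: A=-26, B=-27, C=-25, D=-14, E=-15
Best worst-case = -14 → D.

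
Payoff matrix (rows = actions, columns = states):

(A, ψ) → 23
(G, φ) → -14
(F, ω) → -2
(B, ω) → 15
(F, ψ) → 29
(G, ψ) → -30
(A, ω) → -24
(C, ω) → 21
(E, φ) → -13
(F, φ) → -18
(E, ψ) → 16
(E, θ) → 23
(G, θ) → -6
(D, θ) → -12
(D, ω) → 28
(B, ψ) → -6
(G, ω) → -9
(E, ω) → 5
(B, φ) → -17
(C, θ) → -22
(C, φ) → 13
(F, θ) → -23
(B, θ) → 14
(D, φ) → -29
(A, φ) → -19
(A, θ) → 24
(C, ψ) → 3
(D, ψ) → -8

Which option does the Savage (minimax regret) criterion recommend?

E

Column bests: θ=24, φ=13, ψ=29, ω=28.
A regrets: 0, 32, 6, 52 → max 52
B regrets: 10, 30, 35, 13 → max 35
C regrets: 46, 0, 26, 7 → max 46
D regrets: 36, 42, 37, 0 → max 42
E regrets: 1, 26, 13, 23 → max 26
F regrets: 47, 31, 0, 30 → max 47
G regrets: 30, 27, 59, 37 → max 59
Smallest max regret = 26 → E.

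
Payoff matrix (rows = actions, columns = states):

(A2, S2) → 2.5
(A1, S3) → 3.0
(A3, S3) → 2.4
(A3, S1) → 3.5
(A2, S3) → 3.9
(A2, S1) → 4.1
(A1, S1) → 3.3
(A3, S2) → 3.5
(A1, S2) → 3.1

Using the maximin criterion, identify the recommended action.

A1

Row minima: A1=3.0, A2=2.5, A3=2.4
Best worst-case = 3.0 → A1.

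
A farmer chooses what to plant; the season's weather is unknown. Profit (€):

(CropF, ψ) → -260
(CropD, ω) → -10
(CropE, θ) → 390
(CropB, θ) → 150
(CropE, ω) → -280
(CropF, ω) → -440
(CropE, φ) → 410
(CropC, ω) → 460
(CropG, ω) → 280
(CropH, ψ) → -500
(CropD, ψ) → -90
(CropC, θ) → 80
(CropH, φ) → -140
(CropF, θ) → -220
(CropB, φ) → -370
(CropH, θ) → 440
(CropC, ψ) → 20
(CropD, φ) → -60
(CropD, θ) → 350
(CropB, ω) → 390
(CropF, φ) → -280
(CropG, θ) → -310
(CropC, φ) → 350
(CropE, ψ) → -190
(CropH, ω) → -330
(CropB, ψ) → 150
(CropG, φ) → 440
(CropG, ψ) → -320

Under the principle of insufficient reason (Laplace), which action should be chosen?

CropC

Row averages: CropH=-132.5, CropC=227.5, CropG=22.5, CropE=82.5, CropD=47.5, CropF=-300, CropB=80
Highest average = 227.5 → CropC.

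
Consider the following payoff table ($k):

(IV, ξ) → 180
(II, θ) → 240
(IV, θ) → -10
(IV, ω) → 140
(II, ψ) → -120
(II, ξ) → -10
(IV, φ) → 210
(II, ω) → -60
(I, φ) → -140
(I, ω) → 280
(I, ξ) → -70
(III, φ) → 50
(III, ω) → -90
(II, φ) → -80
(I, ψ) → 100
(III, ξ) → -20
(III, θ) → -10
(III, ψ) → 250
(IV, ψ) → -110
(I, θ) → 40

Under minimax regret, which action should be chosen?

I

Column bests: θ=240, φ=210, ψ=250, ω=280, ξ=180.
I regrets: 200, 350, 150, 0, 250 → max 350
II regrets: 0, 290, 370, 340, 190 → max 370
III regrets: 250, 160, 0, 370, 200 → max 370
IV regrets: 250, 0, 360, 140, 0 → max 360
Smallest max regret = 350 → I.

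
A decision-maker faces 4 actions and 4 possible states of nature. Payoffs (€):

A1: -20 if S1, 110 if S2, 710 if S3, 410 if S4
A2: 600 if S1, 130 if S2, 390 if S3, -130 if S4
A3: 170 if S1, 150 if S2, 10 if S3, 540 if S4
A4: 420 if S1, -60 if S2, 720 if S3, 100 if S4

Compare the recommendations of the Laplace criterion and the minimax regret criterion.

laplace → A1; minimax regret → A4 (disagree)

Row averages: A1=302.5, A2=247.5, A3=217.5, A4=295
Highest average = 302.5 → A1.
Column bests: S1=600, S2=150, S3=720, S4=540.
A1 regrets: 620, 40, 10, 130 → max 620
A2 regrets: 0, 20, 330, 670 → max 670
A3 regrets: 430, 0, 710, 0 → max 710
A4 regrets: 180, 210, 0, 440 → max 440
Smallest max regret = 440 → A4.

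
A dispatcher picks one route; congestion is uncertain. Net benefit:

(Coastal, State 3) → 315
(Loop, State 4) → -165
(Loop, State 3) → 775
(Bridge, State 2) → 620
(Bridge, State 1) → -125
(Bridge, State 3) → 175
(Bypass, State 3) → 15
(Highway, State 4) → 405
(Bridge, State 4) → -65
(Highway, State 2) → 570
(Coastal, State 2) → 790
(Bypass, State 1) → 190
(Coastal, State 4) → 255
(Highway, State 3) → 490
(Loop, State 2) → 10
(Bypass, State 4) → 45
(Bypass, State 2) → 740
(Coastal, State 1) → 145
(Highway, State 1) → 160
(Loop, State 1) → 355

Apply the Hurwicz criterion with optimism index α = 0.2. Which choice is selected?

Loop: 0.2·775 + 0.8·(-165) = 23
Bypass: 0.2·740 + 0.8·15 = 160
Bridge: 0.2·620 + 0.8·(-125) = 24
Coastal: 0.2·790 + 0.8·145 = 274
Highway: 0.2·570 + 0.8·160 = 242
Highest Hurwicz score = 274 → Coastal.

Coastal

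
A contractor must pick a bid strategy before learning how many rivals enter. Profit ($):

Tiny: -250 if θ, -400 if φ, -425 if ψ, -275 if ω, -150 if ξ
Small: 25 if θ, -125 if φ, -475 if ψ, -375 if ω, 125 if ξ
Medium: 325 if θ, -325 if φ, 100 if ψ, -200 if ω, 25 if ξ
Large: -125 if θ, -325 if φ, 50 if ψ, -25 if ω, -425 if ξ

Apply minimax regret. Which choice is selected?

Column bests: θ=325, φ=-125, ψ=100, ω=-25, ξ=125.
Tiny regrets: 575, 275, 525, 250, 275 → max 575
Small regrets: 300, 0, 575, 350, 0 → max 575
Medium regrets: 0, 200, 0, 175, 100 → max 200
Large regrets: 450, 200, 50, 0, 550 → max 550
Smallest max regret = 200 → Medium.

Medium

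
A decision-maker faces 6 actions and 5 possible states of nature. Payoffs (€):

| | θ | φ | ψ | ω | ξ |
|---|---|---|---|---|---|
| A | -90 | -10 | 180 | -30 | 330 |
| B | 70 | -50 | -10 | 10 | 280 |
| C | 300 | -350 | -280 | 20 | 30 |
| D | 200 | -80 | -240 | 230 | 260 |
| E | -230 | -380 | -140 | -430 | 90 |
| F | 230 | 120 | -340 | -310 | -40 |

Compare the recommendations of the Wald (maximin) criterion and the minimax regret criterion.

maximin → B; minimax regret → B (agree)

Row minima: A=-90, B=-50, C=-350, D=-240, E=-430, F=-340
Best worst-case = -50 → B.
Column bests: θ=300, φ=120, ψ=180, ω=230, ξ=330.
A regrets: 390, 130, 0, 260, 0 → max 390
B regrets: 230, 170, 190, 220, 50 → max 230
C regrets: 0, 470, 460, 210, 300 → max 470
D regrets: 100, 200, 420, 0, 70 → max 420
E regrets: 530, 500, 320, 660, 240 → max 660
F regrets: 70, 0, 520, 540, 370 → max 540
Smallest max regret = 230 → B.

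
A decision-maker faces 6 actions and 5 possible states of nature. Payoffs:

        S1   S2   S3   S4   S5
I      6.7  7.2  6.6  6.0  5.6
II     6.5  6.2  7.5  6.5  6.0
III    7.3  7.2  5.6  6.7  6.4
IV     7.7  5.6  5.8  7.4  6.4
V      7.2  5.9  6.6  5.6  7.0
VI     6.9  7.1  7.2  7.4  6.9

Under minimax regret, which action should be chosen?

VI

Column bests: S1=7.7, S2=7.2, S3=7.5, S4=7.4, S5=7.0.
I regrets: 1.0, 0.0, 0.9, 1.4, 1.4 → max 1.4
II regrets: 1.2, 1.0, 0.0, 0.9, 1.0 → max 1.2
III regrets: 0.4, 0.0, 1.9, 0.7, 0.6 → max 1.9
IV regrets: 0.0, 1.6, 1.7, 0.0, 0.6 → max 1.7
V regrets: 0.5, 1.3, 0.9, 1.8, 0.0 → max 1.8
VI regrets: 0.8, 0.1, 0.3, 0.0, 0.1 → max 0.8
Smallest max regret = 0.8 → VI.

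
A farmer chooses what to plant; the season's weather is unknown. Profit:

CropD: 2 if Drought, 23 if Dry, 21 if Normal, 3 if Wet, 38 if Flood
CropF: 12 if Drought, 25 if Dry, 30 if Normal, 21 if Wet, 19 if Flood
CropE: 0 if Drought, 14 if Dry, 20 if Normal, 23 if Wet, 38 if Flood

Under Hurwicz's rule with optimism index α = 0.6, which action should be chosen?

CropD: 0.6·38 + 0.4·2 = 23.6
CropF: 0.6·30 + 0.4·12 = 22.8
CropE: 0.6·38 + 0.4·0 = 22.8
Highest Hurwicz score = 23.6 → CropD.

CropD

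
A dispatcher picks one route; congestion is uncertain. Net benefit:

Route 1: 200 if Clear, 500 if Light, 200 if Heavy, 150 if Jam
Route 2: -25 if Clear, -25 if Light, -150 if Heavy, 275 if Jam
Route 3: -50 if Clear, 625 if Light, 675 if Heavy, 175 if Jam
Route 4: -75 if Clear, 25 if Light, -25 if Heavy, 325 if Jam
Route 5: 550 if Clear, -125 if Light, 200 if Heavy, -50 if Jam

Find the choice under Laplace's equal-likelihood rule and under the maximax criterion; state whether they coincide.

laplace → Route 3; maximax → Route 3 (agree)

Row averages: Route 1=262.5, Route 2=18.75, Route 3=356.25, Route 4=62.5, Route 5=143.75
Highest average = 356.25 → Route 3.
Row maxima: Route 1=500, Route 2=275, Route 3=675, Route 4=325, Route 5=550
Best best-case = 675 → Route 3.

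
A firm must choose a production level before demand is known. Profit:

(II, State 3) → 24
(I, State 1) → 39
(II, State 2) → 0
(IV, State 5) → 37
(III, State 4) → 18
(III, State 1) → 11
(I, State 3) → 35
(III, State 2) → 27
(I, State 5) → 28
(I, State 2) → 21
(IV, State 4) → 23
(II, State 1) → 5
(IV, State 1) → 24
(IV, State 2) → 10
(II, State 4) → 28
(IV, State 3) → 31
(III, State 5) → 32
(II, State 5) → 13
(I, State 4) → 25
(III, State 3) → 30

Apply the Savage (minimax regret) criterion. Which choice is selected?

Column bests: State 1=39, State 2=27, State 3=35, State 4=28, State 5=37.
I regrets: 0, 6, 0, 3, 9 → max 9
II regrets: 34, 27, 11, 0, 24 → max 34
III regrets: 28, 0, 5, 10, 5 → max 28
IV regrets: 15, 17, 4, 5, 0 → max 17
Smallest max regret = 9 → I.

I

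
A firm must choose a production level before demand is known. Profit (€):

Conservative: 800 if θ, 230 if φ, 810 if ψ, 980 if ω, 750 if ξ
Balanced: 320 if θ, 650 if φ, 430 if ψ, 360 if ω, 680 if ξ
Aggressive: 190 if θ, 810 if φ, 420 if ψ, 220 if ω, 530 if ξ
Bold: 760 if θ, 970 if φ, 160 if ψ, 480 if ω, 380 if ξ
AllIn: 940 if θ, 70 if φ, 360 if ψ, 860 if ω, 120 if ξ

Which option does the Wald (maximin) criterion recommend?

Balanced

Row minima: Conservative=230, Balanced=320, Aggressive=190, Bold=160, AllIn=70
Best worst-case = 320 → Balanced.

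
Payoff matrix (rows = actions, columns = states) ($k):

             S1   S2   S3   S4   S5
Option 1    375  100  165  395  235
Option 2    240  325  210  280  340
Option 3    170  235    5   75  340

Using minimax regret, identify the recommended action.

Column bests: S1=375, S2=325, S3=210, S4=395, S5=340.
Option 1 regrets: 0, 225, 45, 0, 105 → max 225
Option 2 regrets: 135, 0, 0, 115, 0 → max 135
Option 3 regrets: 205, 90, 205, 320, 0 → max 320
Smallest max regret = 135 → Option 2.

Option 2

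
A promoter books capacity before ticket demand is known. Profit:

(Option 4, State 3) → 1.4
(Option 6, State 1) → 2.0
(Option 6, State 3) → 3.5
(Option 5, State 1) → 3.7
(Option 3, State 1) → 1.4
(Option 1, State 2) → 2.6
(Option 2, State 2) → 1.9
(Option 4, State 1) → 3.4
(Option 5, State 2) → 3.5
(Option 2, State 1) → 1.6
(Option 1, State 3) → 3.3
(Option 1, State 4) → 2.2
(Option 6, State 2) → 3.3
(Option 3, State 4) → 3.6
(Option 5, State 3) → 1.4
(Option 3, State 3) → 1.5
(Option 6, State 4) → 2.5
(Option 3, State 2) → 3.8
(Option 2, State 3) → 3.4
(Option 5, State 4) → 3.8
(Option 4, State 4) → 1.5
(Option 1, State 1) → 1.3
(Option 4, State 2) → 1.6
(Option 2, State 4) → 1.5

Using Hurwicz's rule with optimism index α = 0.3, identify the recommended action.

Option 1: 0.3·3.3 + 0.7·1.3 = 1.9
Option 2: 0.3·3.4 + 0.7·1.5 = 2.07
Option 3: 0.3·3.8 + 0.7·1.4 = 2.12
Option 4: 0.3·3.4 + 0.7·1.4 = 2
Option 5: 0.3·3.8 + 0.7·1.4 = 2.12
Option 6: 0.3·3.5 + 0.7·2.0 = 2.45
Highest Hurwicz score = 2.45 → Option 6.

Option 6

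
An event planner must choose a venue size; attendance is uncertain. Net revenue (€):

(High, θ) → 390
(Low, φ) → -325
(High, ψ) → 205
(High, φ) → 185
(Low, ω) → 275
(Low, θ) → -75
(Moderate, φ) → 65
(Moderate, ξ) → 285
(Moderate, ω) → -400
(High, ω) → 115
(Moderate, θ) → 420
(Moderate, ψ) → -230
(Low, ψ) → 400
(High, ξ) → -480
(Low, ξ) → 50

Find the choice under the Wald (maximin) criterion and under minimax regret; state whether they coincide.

maximin → Low; minimax regret → Low (agree)

Row minima: Low=-325, Moderate=-400, High=-480
Best worst-case = -325 → Low.
Column bests: θ=420, φ=185, ψ=400, ω=275, ξ=285.
Low regrets: 495, 510, 0, 0, 235 → max 510
Moderate regrets: 0, 120, 630, 675, 0 → max 675
High regrets: 30, 0, 195, 160, 765 → max 765
Smallest max regret = 510 → Low.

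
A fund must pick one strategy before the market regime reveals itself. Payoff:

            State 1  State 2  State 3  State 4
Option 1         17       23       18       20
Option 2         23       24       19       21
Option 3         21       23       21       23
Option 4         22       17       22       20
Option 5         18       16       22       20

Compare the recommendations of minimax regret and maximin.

Column bests: State 1=23, State 2=24, State 3=22, State 4=23.
Option 1 regrets: 6, 1, 4, 3 → max 6
Option 2 regrets: 0, 0, 3, 2 → max 3
Option 3 regrets: 2, 1, 1, 0 → max 2
Option 4 regrets: 1, 7, 0, 3 → max 7
Option 5 regrets: 5, 8, 0, 3 → max 8
Smallest max regret = 2 → Option 3.
Row minima: Option 1=17, Option 2=19, Option 3=21, Option 4=17, Option 5=16
Best worst-case = 21 → Option 3.

minimax regret → Option 3; maximin → Option 3 (agree)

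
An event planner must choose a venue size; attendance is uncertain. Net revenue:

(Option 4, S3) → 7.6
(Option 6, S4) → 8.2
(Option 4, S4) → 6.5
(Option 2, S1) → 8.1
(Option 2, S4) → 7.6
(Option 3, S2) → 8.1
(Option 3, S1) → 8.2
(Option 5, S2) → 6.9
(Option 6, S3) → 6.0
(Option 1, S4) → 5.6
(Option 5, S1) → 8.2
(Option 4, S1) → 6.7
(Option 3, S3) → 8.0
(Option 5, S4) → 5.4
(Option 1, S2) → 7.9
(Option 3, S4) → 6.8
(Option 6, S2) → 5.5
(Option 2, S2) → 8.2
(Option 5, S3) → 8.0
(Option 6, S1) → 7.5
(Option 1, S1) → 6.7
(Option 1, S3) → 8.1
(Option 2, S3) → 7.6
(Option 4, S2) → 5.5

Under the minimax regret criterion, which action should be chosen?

Option 2

Column bests: S1=8.2, S2=8.2, S3=8.1, S4=8.2.
Option 1 regrets: 1.5, 0.3, 0.0, 2.6 → max 2.6
Option 2 regrets: 0.1, 0.0, 0.5, 0.6 → max 0.6
Option 3 regrets: 0.0, 0.1, 0.1, 1.4 → max 1.4
Option 4 regrets: 1.5, 2.7, 0.5, 1.7 → max 2.7
Option 5 regrets: 0.0, 1.3, 0.1, 2.8 → max 2.8
Option 6 regrets: 0.7, 2.7, 2.1, 0.0 → max 2.7
Smallest max regret = 0.6 → Option 2.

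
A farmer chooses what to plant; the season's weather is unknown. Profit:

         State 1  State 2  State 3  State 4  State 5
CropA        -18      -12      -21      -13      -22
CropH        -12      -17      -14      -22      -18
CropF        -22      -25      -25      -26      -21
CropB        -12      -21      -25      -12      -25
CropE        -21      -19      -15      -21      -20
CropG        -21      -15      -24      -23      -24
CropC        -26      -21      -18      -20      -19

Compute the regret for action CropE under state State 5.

2

Best payoff under State 5 is -18.
Regret = -18 − (-20) = 2.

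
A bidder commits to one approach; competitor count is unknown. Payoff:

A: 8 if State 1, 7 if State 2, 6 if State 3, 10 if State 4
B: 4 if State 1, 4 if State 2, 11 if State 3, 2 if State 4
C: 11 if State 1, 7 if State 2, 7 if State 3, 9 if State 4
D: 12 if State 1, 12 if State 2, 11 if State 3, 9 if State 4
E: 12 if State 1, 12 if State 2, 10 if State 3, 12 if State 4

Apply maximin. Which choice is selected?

E

Row minima: A=6, B=2, C=7, D=9, E=10
Best worst-case = 10 → E.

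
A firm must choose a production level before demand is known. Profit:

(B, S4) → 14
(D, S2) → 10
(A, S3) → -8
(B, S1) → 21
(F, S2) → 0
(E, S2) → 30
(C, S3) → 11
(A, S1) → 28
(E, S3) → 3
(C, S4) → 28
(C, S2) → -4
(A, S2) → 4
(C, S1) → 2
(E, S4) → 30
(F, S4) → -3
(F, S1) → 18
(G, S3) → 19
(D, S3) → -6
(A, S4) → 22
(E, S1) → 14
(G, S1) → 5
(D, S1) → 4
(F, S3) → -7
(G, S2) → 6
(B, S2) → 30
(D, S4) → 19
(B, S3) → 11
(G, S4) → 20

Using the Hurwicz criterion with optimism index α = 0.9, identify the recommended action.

B

A: 0.9·28 + 0.1·(-8) = 24.4
B: 0.9·30 + 0.1·11 = 28.1
C: 0.9·28 + 0.1·(-4) = 24.8
D: 0.9·19 + 0.1·(-6) = 16.5
E: 0.9·30 + 0.1·3 = 27.3
F: 0.9·18 + 0.1·(-7) = 15.5
G: 0.9·20 + 0.1·5 = 18.5
Highest Hurwicz score = 28.1 → B.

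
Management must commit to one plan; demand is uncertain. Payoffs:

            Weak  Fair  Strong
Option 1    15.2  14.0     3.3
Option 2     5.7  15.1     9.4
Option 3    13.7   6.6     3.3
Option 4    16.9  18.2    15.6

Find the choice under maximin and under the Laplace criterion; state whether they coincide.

Row minima: Option 1=3.3, Option 2=5.7, Option 3=3.3, Option 4=15.6
Best worst-case = 15.6 → Option 4.
Row averages: Option 1=65/6, Option 2=151/15, Option 3=118/15, Option 4=16.9
Highest average = 16.9 → Option 4.

maximin → Option 4; laplace → Option 4 (agree)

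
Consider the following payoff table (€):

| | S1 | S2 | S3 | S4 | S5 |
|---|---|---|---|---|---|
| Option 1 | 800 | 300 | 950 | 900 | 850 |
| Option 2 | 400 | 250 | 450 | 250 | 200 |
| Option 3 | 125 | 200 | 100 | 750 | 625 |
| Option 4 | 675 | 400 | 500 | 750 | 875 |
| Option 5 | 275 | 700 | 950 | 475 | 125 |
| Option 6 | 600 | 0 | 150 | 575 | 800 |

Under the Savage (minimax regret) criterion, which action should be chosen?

Option 1

Column bests: S1=800, S2=700, S3=950, S4=900, S5=875.
Option 1 regrets: 0, 400, 0, 0, 25 → max 400
Option 2 regrets: 400, 450, 500, 650, 675 → max 675
Option 3 regrets: 675, 500, 850, 150, 250 → max 850
Option 4 regrets: 125, 300, 450, 150, 0 → max 450
Option 5 regrets: 525, 0, 0, 425, 750 → max 750
Option 6 regrets: 200, 700, 800, 325, 75 → max 800
Smallest max regret = 400 → Option 1.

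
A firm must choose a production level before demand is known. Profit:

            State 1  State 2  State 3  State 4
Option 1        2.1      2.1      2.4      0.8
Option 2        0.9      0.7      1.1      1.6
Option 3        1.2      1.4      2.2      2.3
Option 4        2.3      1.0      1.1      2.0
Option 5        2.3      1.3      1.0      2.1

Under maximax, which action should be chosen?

Option 1

Row maxima: Option 1=2.4, Option 2=1.6, Option 3=2.3, Option 4=2.3, Option 5=2.3
Best best-case = 2.4 → Option 1.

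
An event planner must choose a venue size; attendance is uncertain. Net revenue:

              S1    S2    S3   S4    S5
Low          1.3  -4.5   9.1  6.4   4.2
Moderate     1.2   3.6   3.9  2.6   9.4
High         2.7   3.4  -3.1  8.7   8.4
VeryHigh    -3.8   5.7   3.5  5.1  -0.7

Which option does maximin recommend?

Moderate

Row minima: Low=-4.5, Moderate=1.2, High=-3.1, VeryHigh=-3.8
Best worst-case = 1.2 → Moderate.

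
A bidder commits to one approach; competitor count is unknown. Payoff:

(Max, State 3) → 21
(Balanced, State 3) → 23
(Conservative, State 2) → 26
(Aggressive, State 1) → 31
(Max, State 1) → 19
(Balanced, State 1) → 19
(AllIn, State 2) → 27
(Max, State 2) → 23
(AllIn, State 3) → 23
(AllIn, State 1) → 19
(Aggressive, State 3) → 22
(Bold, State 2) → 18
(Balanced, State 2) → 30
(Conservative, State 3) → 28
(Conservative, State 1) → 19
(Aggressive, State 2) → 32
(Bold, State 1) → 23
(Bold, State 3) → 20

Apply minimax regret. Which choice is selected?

Aggressive

Column bests: State 1=31, State 2=32, State 3=28.
Conservative regrets: 12, 6, 0 → max 12
Balanced regrets: 12, 2, 5 → max 12
Aggressive regrets: 0, 0, 6 → max 6
Bold regrets: 8, 14, 8 → max 14
AllIn regrets: 12, 5, 5 → max 12
Max regrets: 12, 9, 7 → max 12
Smallest max regret = 6 → Aggressive.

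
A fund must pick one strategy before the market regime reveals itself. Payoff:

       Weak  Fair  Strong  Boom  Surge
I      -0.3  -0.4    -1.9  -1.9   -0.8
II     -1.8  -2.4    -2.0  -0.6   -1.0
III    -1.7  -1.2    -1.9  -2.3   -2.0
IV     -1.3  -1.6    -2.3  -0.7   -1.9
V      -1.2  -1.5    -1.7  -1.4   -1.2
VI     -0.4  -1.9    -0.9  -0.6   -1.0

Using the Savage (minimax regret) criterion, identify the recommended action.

V

Column bests: Weak=-0.3, Fair=-0.4, Strong=-0.9, Boom=-0.6, Surge=-0.8.
I regrets: 0.0, 0.0, 1.0, 1.3, 0.0 → max 1.3
II regrets: 1.5, 2.0, 1.1, 0.0, 0.2 → max 2.0
III regrets: 1.4, 0.8, 1.0, 1.7, 1.2 → max 1.7
IV regrets: 1.0, 1.2, 1.4, 0.1, 1.1 → max 1.4
V regrets: 0.9, 1.1, 0.8, 0.8, 0.4 → max 1.1
VI regrets: 0.1, 1.5, 0.0, 0.0, 0.2 → max 1.5
Smallest max regret = 1.1 → V.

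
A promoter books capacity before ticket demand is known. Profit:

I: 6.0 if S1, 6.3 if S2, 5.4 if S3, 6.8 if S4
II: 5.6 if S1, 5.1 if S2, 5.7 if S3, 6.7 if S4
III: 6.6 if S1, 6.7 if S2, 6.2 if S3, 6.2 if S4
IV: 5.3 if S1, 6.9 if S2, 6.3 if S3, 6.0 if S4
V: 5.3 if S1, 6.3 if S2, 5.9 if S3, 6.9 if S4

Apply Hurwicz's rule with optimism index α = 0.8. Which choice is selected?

I: 0.8·6.8 + 0.2·5.4 = 6.52
II: 0.8·6.7 + 0.2·5.1 = 6.38
III: 0.8·6.7 + 0.2·6.2 = 6.6
IV: 0.8·6.9 + 0.2·5.3 = 6.58
V: 0.8·6.9 + 0.2·5.3 = 6.58
Highest Hurwicz score = 6.6 → III.

III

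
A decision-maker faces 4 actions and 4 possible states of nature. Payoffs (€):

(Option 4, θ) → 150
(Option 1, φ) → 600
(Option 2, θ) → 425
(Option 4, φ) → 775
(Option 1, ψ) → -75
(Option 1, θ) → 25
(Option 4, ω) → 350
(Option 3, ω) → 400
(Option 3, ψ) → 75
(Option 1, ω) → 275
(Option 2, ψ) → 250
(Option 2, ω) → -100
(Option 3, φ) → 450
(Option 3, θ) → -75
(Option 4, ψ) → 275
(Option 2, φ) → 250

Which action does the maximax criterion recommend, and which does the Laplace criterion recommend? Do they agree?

maximax → Option 4; laplace → Option 4 (agree)

Row maxima: Option 1=600, Option 2=425, Option 3=450, Option 4=775
Best best-case = 775 → Option 4.
Row averages: Option 1=206.25, Option 2=206.25, Option 3=212.5, Option 4=387.5
Highest average = 387.5 → Option 4.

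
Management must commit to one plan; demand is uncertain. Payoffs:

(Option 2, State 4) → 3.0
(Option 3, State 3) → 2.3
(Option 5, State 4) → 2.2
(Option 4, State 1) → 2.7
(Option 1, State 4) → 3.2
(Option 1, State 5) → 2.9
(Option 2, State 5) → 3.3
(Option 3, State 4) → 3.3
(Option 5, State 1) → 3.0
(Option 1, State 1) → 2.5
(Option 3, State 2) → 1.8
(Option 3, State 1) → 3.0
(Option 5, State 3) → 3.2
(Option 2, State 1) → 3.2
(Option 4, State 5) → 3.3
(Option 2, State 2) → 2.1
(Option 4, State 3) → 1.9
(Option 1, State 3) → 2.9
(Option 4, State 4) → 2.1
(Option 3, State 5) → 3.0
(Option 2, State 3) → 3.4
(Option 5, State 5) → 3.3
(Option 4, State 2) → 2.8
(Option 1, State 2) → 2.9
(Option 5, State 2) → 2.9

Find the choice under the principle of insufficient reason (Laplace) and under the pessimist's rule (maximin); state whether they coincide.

Row averages: Option 1=2.88, Option 2=3, Option 3=2.68, Option 4=2.56, Option 5=2.92
Highest average = 3 → Option 2.
Row minima: Option 1=2.5, Option 2=2.1, Option 3=1.8, Option 4=1.9, Option 5=2.2
Best worst-case = 2.5 → Option 1.

laplace → Option 2; maximin → Option 1 (disagree)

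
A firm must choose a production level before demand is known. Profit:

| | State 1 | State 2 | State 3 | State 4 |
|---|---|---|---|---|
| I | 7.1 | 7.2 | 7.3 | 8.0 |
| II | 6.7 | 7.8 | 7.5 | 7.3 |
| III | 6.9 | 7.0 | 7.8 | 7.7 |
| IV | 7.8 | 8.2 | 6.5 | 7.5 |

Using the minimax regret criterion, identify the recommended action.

Column bests: State 1=7.8, State 2=8.2, State 3=7.8, State 4=8.0.
I regrets: 0.7, 1.0, 0.5, 0.0 → max 1.0
II regrets: 1.1, 0.4, 0.3, 0.7 → max 1.1
III regrets: 0.9, 1.2, 0.0, 0.3 → max 1.2
IV regrets: 0.0, 0.0, 1.3, 0.5 → max 1.3
Smallest max regret = 1.0 → I.

I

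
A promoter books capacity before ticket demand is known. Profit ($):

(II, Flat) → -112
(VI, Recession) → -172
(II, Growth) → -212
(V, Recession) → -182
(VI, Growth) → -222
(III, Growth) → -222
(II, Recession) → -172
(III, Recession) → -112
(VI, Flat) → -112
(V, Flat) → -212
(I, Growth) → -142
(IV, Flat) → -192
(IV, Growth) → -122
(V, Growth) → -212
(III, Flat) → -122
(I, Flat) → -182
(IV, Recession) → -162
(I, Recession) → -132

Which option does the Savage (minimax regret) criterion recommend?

I

Column bests: Recession=-112, Flat=-112, Growth=-122.
I regrets: 20, 70, 20 → max 70
II regrets: 60, 0, 90 → max 90
III regrets: 0, 10, 100 → max 100
IV regrets: 50, 80, 0 → max 80
V regrets: 70, 100, 90 → max 100
VI regrets: 60, 0, 100 → max 100
Smallest max regret = 70 → I.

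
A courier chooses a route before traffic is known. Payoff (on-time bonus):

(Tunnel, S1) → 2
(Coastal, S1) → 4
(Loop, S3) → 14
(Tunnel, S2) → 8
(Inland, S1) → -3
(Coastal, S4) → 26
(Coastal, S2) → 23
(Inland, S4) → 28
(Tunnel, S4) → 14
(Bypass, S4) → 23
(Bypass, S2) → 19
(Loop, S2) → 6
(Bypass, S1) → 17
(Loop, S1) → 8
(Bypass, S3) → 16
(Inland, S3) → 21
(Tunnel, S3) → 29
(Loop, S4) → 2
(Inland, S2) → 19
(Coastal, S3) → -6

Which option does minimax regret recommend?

Column bests: S1=17, S2=23, S3=29, S4=28.
Coastal regrets: 13, 0, 35, 2 → max 35
Inland regrets: 20, 4, 8, 0 → max 20
Tunnel regrets: 15, 15, 0, 14 → max 15
Bypass regrets: 0, 4, 13, 5 → max 13
Loop regrets: 9, 17, 15, 26 → max 26
Smallest max regret = 13 → Bypass.

Bypass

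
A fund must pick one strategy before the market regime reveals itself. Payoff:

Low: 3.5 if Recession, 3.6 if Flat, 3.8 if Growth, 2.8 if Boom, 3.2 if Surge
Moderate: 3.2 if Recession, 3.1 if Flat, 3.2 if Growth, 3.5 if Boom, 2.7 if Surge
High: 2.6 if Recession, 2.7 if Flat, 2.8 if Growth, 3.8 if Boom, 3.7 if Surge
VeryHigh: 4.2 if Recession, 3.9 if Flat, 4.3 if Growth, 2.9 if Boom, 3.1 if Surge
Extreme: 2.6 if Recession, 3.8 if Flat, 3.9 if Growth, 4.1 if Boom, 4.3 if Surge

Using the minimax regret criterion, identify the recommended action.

Column bests: Recession=4.2, Flat=3.9, Growth=4.3, Boom=4.1, Surge=4.3.
Low regrets: 0.7, 0.3, 0.5, 1.3, 1.1 → max 1.3
Moderate regrets: 1.0, 0.8, 1.1, 0.6, 1.6 → max 1.6
High regrets: 1.6, 1.2, 1.5, 0.3, 0.6 → max 1.6
VeryHigh regrets: 0.0, 0.0, 0.0, 1.2, 1.2 → max 1.2
Extreme regrets: 1.6, 0.1, 0.4, 0.0, 0.0 → max 1.6
Smallest max regret = 1.2 → VeryHigh.

VeryHigh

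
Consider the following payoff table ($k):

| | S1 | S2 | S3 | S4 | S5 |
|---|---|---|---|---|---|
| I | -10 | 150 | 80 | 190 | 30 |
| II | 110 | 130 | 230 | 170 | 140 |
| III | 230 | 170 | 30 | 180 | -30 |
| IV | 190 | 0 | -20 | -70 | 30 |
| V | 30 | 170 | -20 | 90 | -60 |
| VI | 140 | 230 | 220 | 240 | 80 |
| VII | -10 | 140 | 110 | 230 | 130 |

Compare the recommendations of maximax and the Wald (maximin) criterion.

Row maxima: I=190, II=230, III=230, IV=190, V=170, VI=240, VII=230
Best best-case = 240 → VI.
Row minima: I=-10, II=110, III=-30, IV=-70, V=-60, VI=80, VII=-10
Best worst-case = 110 → II.

maximax → VI; maximin → II (disagree)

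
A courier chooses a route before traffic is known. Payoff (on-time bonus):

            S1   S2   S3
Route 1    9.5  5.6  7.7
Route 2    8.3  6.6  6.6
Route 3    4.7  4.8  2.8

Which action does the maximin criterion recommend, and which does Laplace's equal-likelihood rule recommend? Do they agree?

Row minima: Route 1=5.6, Route 2=6.6, Route 3=2.8
Best worst-case = 6.6 → Route 2.
Row averages: Route 1=7.6, Route 2=43/6, Route 3=4.1
Highest average = 7.6 → Route 1.

maximin → Route 2; laplace → Route 1 (disagree)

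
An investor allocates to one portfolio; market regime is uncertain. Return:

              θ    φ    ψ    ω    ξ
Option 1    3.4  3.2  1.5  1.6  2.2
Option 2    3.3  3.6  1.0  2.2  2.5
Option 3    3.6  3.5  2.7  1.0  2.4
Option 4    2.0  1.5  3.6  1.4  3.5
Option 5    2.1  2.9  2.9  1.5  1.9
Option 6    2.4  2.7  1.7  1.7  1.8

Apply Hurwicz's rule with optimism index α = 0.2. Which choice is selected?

Option 1: 0.2·3.4 + 0.8·1.5 = 1.88
Option 2: 0.2·3.6 + 0.8·1.0 = 1.52
Option 3: 0.2·3.6 + 0.8·1.0 = 1.52
Option 4: 0.2·3.6 + 0.8·1.4 = 1.84
Option 5: 0.2·2.9 + 0.8·1.5 = 1.78
Option 6: 0.2·2.7 + 0.8·1.7 = 1.9
Highest Hurwicz score = 1.9 → Option 6.

Option 6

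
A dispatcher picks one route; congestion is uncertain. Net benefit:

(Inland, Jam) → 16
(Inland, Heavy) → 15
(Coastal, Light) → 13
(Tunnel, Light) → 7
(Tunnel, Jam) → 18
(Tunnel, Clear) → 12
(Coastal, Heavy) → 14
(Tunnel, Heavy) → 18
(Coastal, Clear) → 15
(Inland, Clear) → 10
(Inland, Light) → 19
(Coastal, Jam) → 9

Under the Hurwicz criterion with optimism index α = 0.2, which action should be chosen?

Inland

Coastal: 0.2·15 + 0.8·9 = 10.2
Tunnel: 0.2·18 + 0.8·7 = 9.2
Inland: 0.2·19 + 0.8·10 = 11.8
Highest Hurwicz score = 11.8 → Inland.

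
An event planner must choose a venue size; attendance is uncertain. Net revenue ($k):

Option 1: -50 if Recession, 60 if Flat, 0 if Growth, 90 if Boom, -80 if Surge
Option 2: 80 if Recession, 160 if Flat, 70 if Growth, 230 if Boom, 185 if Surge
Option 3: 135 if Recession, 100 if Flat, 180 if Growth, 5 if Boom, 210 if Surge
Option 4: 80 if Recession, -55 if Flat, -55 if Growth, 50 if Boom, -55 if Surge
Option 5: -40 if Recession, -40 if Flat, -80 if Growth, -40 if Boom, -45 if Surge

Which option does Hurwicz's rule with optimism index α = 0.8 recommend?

Option 2

Option 1: 0.8·90 + 0.2·(-80) = 56
Option 2: 0.8·230 + 0.2·70 = 198
Option 3: 0.8·210 + 0.2·5 = 169
Option 4: 0.8·80 + 0.2·(-55) = 53
Option 5: 0.8·(-40) + 0.2·(-80) = -48
Highest Hurwicz score = 198 → Option 2.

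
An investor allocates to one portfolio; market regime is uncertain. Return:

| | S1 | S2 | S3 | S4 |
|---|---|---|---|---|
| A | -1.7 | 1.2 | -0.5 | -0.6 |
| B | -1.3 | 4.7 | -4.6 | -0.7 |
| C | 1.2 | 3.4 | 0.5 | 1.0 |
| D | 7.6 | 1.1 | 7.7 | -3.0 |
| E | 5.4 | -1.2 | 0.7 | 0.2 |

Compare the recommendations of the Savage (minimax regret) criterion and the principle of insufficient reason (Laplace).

minimax regret → D; laplace → D (agree)

Column bests: S1=7.6, S2=4.7, S3=7.7, S4=1.0.
A regrets: 9.3, 3.5, 8.2, 1.6 → max 9.3
B regrets: 8.9, 0.0, 12.3, 1.7 → max 12.3
C regrets: 6.4, 1.3, 7.2, 0.0 → max 7.2
D regrets: 0.0, 3.6, 0.0, 4.0 → max 4.0
E regrets: 2.2, 5.9, 7.0, 0.8 → max 7.0
Smallest max regret = 4.0 → D.
Row averages: A=-0.4, B=-0.475, C=1.525, D=3.35, E=1.275
Highest average = 3.35 → D.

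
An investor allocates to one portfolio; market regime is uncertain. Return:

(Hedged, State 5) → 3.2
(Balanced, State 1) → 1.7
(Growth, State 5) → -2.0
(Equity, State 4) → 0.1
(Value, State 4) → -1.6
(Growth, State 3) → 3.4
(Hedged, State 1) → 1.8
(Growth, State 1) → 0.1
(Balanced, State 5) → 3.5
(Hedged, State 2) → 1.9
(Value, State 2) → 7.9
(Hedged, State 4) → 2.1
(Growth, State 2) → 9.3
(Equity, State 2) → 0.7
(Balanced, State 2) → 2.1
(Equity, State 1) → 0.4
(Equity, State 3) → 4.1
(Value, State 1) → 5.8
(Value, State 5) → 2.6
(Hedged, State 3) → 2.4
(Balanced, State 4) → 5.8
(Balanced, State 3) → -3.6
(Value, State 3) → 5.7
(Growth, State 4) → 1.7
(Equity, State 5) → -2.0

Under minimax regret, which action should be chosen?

Growth

Column bests: State 1=5.8, State 2=9.3, State 3=5.7, State 4=5.8, State 5=3.5.
Value regrets: 0.0, 1.4, 0.0, 7.4, 0.9 → max 7.4
Hedged regrets: 4.0, 7.4, 3.3, 3.7, 0.3 → max 7.4
Growth regrets: 5.7, 0.0, 2.3, 4.1, 5.5 → max 5.7
Balanced regrets: 4.1, 7.2, 9.3, 0.0, 0.0 → max 9.3
Equity regrets: 5.4, 8.6, 1.6, 5.7, 5.5 → max 8.6
Smallest max regret = 5.7 → Growth.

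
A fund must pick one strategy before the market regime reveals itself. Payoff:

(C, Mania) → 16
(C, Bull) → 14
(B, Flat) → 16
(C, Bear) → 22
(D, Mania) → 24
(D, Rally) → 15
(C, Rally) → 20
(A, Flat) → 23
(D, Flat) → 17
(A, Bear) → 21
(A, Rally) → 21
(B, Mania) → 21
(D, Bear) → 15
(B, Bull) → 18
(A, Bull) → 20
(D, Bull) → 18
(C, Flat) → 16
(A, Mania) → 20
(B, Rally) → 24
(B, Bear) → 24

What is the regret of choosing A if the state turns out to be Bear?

3

Best payoff under Bear is 24.
Regret = 24 − 21 = 3.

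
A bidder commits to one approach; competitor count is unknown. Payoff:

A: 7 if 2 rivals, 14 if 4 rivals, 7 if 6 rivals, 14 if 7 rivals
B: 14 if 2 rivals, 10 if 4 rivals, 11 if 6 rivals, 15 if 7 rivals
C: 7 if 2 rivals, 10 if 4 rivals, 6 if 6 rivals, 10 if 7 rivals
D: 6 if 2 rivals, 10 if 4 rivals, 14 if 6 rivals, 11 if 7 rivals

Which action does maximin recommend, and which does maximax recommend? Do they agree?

maximin → B; maximax → B (agree)

Row minima: A=7, B=10, C=6, D=6
Best worst-case = 10 → B.
Row maxima: A=14, B=15, C=10, D=14
Best best-case = 15 → B.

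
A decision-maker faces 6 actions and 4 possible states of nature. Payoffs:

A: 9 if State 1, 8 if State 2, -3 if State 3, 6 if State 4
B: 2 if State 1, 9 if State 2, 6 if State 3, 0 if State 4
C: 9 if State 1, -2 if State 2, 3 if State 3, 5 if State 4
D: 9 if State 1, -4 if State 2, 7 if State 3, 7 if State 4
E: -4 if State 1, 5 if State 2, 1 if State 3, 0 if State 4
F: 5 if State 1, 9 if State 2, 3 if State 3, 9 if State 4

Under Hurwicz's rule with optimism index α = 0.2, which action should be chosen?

F

A: 0.2·9 + 0.8·(-3) = -0.6
B: 0.2·9 + 0.8·0 = 1.8
C: 0.2·9 + 0.8·(-2) = 0.2
D: 0.2·9 + 0.8·(-4) = -1.4
E: 0.2·5 + 0.8·(-4) = -2.2
F: 0.2·9 + 0.8·3 = 4.2
Highest Hurwicz score = 4.2 → F.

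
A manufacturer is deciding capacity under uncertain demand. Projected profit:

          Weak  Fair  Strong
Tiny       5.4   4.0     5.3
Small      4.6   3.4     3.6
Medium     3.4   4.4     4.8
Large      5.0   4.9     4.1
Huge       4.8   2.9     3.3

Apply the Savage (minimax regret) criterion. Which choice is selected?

Tiny

Column bests: Weak=5.4, Fair=4.9, Strong=5.3.
Tiny regrets: 0.0, 0.9, 0.0 → max 0.9
Small regrets: 0.8, 1.5, 1.7 → max 1.7
Medium regrets: 2.0, 0.5, 0.5 → max 2.0
Large regrets: 0.4, 0.0, 1.2 → max 1.2
Huge regrets: 0.6, 2.0, 2.0 → max 2.0
Smallest max regret = 0.9 → Tiny.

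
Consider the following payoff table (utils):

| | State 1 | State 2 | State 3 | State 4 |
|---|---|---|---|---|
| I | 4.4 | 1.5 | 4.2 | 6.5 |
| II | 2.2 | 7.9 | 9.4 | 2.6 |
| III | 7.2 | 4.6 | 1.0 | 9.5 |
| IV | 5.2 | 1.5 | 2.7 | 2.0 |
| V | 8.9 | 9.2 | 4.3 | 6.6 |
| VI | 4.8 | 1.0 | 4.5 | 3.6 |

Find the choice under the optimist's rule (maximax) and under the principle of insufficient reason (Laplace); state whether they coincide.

Row maxima: I=6.5, II=9.4, III=9.5, IV=5.2, V=9.2, VI=4.8
Best best-case = 9.5 → III.
Row averages: I=4.15, II=5.525, III=5.575, IV=2.85, V=7.25, VI=3.475
Highest average = 7.25 → V.

maximax → III; laplace → V (disagree)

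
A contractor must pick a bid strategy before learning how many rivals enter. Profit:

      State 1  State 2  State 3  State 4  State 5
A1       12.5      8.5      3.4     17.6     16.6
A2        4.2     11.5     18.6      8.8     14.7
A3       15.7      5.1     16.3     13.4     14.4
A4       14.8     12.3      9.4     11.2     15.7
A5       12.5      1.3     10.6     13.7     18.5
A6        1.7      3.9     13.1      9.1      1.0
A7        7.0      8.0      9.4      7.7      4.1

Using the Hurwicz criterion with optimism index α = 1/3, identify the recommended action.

A1: 1/3·17.6 + 2/3·3.4 = 122/15
A2: 1/3·18.6 + 2/3·4.2 = 9
A3: 1/3·16.3 + 2/3·5.1 = 53/6
A4: 1/3·15.7 + 2/3·9.4 = 11.5
A5: 1/3·18.5 + 2/3·1.3 = 211/30
A6: 1/3·13.1 + 2/3·1.0 = 151/30
A7: 1/3·9.4 + 2/3·4.1 = 88/15
Highest Hurwicz score = 11.5 → A4.

A4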